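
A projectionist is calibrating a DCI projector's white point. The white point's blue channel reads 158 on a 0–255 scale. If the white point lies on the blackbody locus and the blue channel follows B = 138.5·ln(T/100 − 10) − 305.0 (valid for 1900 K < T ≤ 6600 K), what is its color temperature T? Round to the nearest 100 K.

ln(t − 10) = (158 + 305.0) / 138.5 = 3.3430.
t − 10 = e^3.3430 = 28.303, so t = 38.303.
T = 100·t = 3830 K → 3800 K to the nearest 100 K.

3800 K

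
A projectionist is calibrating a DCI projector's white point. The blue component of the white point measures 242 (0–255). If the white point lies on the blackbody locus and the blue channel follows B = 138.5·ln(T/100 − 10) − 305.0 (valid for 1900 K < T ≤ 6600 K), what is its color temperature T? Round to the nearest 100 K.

6200 K

ln(t − 10) = (242 + 305.0) / 138.5 = 3.9495.
t − 10 = e^3.9495 = 51.907, so t = 61.907.
T = 100·t = 6191 K → 6200 K to the nearest 100 K.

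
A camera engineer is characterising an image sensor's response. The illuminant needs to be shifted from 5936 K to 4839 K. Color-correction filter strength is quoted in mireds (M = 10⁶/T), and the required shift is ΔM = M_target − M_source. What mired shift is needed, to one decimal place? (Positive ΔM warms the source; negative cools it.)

M_source = 10⁶/5936 = 168.464; M_target = 10⁶/4839 = 206.654.
ΔM = 206.654 − 168.464 = 38.191 → +38.2 mireds, a warming shift.

+38.2 mireds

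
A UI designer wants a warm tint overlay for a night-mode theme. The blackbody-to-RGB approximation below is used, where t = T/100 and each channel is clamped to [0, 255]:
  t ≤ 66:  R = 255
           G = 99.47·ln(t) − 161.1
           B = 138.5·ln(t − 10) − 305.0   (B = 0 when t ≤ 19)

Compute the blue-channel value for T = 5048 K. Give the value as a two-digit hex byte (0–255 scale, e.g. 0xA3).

0xD0

t = 5048/100 = 50.48; the t ≤ 66 branch applies.
B = 138.5·ln(50.48 − 10) − 305.0 = 138.5·ln 40.48 − 305.0 = 138.5·3.7008 − 305.0 = 207.562.
Rounded: 208; in hex, 0xD0.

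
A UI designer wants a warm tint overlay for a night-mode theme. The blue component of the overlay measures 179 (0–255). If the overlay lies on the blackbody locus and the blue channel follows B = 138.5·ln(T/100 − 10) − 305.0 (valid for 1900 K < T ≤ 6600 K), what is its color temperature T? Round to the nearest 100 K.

ln(t − 10) = (179 + 305.0) / 138.5 = 3.4946.
t − 10 = e^3.4946 = 32.937, so t = 42.937.
T = 100·t = 4294 K → 4300 K to the nearest 100 K.

4300 K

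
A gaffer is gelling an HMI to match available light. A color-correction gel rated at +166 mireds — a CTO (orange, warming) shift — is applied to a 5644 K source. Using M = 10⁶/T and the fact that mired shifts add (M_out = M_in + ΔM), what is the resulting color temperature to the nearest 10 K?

2910 K

M_in = 10⁶/5644 = 177.18 mireds.
M_out = 177.18 + (+166) = 343.18 mireds.
T_out = 10⁶/343.18 = 2913.9 K → 2910 K.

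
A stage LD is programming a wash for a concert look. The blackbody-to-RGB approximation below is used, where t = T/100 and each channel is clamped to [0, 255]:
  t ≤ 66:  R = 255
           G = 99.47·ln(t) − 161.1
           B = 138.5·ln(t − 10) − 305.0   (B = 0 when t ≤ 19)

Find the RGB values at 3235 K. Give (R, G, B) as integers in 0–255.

t = 3235/100 = 32.35; the t ≤ 66 branch applies.
R = 255 by definition for t ≤ 66.
G = 99.47·ln 32.35 − 161.1 = 99.47·3.4766 − 161.1 = 184.719.
B = 138.5·ln(32.35 − 10) − 305.0 = 138.5·ln 22.35 − 305.0 = 138.5·3.1068 − 305.0 = 125.295.
Rounded: (255, 185, 125).

(255, 185, 125)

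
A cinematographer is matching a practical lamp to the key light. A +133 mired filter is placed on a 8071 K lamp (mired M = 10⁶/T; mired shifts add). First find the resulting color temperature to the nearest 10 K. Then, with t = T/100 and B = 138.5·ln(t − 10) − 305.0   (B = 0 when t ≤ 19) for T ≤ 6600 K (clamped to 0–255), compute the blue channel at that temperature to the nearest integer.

161

M_in = 10⁶/8071 = 123.90; M_out = 123.90 + (+133) = 256.90.
T_out = 10⁶/256.90 = 3892.6 K → 3890 K; t = 38.9.
B = 138.5·ln(38.9 − 10) − 305.0 = 138.5·ln 28.9 − 305.0 = 138.5·3.3638 − 305.0 = 160.892.
Rounded: 161.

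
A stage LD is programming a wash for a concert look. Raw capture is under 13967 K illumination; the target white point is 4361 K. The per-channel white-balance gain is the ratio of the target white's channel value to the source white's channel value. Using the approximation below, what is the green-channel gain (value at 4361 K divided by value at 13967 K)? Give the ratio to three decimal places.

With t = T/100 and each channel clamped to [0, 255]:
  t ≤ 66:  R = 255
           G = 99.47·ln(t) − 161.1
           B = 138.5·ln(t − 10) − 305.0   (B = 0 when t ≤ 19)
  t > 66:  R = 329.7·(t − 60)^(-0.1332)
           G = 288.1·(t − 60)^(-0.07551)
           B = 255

1.036

At 13967 K (t = 139.67):
  G = 288.1·(139.67 − 60)^(-0.07551) = 288.1·79.67^(-0.07551) = 288.1·0.71851 = 207.003.
At 4361 K (t = 43.61):
  G = 99.47·ln 43.61 − 161.1 = 99.47·3.7753 − 161.1 = 214.428.
Gain = 214.428 / 207.003 = 1.0359 → 1.036.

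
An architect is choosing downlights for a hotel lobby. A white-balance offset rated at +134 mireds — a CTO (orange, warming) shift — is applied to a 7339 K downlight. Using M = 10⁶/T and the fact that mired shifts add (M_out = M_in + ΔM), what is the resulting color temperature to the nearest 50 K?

3700 K

M_in = 10⁶/7339 = 136.26 mireds.
M_out = 136.26 + (+134) = 270.26 mireds.
T_out = 10⁶/270.26 = 3700.2 K → 3700 K.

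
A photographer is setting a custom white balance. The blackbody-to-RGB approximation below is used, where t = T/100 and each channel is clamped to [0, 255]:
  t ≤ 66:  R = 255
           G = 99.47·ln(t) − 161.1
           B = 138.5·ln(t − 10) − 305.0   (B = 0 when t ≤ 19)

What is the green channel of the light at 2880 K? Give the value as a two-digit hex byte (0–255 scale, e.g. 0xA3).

0xAD

t = 2880/100 = 28.8; the t ≤ 66 branch applies.
G = 99.47·ln 28.8 − 161.1 = 99.47·3.3604 − 161.1 = 173.157.
Rounded: 173; in hex, 0xAD.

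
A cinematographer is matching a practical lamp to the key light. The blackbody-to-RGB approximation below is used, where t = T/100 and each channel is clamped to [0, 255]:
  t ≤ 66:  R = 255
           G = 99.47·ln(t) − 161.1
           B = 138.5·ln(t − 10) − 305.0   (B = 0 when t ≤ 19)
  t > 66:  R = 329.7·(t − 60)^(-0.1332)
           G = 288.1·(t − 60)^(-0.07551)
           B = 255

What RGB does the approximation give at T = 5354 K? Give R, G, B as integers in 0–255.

t = 5354/100 = 53.54; the t ≤ 66 branch applies.
R = 255 by definition for t ≤ 66.
G = 99.47·ln 53.54 − 161.1 = 99.47·3.9804 − 161.1 = 234.833.
B = 138.5·ln(53.54 − 10) − 305.0 = 138.5·ln 43.54 − 305.0 = 138.5·3.7737 − 305.0 = 217.655.
Rounded: (255, 235, 218).

R=255, G=235, B=218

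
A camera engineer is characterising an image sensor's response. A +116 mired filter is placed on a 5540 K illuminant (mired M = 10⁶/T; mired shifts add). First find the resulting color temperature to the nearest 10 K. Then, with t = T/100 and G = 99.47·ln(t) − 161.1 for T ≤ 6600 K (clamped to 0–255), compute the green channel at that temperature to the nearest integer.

189

M_in = 10⁶/5540 = 180.51; M_out = 180.51 + (+116) = 296.51.
T_out = 10⁶/296.51 = 3372.6 K → 3370 K; t = 33.7.
G = 99.47·ln 33.7 − 161.1 = 99.47·3.5175 − 161.1 = 188.786.
Rounded: 189.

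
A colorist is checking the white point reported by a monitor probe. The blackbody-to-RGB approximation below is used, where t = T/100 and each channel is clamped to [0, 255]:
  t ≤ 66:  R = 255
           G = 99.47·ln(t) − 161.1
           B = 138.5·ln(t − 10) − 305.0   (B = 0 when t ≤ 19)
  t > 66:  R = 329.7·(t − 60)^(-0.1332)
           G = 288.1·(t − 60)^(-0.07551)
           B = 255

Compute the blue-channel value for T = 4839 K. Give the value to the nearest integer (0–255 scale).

200

t = 4839/100 = 48.39; the t ≤ 66 branch applies.
B = 138.5·ln(48.39 − 10) − 305.0 = 138.5·ln 38.39 − 305.0 = 138.5·3.6478 − 305.0 = 200.220.
Rounded: 200.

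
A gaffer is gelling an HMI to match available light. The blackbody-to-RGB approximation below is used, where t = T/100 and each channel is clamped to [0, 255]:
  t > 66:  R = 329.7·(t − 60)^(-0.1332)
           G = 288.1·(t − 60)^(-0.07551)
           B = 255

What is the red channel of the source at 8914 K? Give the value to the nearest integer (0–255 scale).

t = 8914/100 = 89.14; the t > 66 branch applies.
R = 329.7·(89.14 − 60)^(-0.1332) = 329.7·29.14^(-0.1332) = 329.7·0.63816 = 210.402.
Rounded: 210.

210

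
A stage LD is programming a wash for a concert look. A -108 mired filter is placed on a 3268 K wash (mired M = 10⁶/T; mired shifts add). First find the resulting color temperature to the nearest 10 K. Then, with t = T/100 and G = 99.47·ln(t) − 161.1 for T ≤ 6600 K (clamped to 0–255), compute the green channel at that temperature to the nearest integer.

M_in = 10⁶/3268 = 306.00; M_out = 306.00 + (-108) = 198.00.
T_out = 10⁶/198.00 = 5050.6 K → 5050 K; t = 50.5.
G = 99.47·ln 50.5 − 161.1 = 99.47·3.9220 − 161.1 = 229.019.
Rounded: 229.

229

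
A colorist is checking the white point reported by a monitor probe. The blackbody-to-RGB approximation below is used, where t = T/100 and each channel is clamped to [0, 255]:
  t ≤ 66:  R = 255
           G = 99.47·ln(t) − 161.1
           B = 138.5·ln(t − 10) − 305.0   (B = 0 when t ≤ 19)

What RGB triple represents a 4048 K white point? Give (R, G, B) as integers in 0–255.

t = 4048/100 = 40.48; the t ≤ 66 branch applies.
R = 255 by definition for t ≤ 66.
G = 99.47·ln 40.48 − 161.1 = 99.47·3.7008 − 161.1 = 207.019.
B = 138.5·ln(40.48 − 10) − 305.0 = 138.5·ln 30.48 − 305.0 = 138.5·3.4171 − 305.0 = 168.264.
Rounded: (255, 207, 168).

(255, 207, 168)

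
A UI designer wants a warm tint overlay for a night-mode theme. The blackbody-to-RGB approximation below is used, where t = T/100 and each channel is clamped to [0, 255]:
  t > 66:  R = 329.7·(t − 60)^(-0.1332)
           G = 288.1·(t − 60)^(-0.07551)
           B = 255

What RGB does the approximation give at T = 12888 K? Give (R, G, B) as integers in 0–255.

t = 12888/100 = 128.88; the t > 66 branch applies.
R = 329.7·(128.88 − 60)^(-0.1332) = 329.7·68.88^(-0.1332) = 329.7·0.56907 = 187.623.
G = 288.1·(128.88 − 60)^(-0.07551) = 288.1·68.88^(-0.07551) = 288.1·0.72645 = 209.290.
B = 255 by definition for t > 66.
Rounded: (188, 209, 255).

(188, 209, 255)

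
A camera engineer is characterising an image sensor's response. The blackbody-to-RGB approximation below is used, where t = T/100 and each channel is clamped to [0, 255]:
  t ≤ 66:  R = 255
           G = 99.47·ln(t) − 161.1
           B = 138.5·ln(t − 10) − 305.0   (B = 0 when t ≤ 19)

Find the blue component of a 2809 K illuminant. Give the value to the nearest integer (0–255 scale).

t = 2809/100 = 28.09; the t ≤ 66 branch applies.
B = 138.5·ln(28.09 − 10) − 305.0 = 138.5·ln 18.09 − 305.0 = 138.5·2.8954 − 305.0 = 96.007.
Rounded: 96.

96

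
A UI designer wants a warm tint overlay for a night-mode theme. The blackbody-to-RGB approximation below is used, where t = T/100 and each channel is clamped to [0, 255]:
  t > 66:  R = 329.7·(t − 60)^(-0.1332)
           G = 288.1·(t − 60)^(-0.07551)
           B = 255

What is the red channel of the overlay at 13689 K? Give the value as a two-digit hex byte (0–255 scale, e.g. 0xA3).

t = 13689/100 = 136.89; the t > 66 branch applies.
R = 329.7·(136.89 − 60)^(-0.1332) = 329.7·76.89^(-0.1332) = 329.7·0.56079 = 184.893.
Rounded: 185; in hex, 0xB9.

0xB9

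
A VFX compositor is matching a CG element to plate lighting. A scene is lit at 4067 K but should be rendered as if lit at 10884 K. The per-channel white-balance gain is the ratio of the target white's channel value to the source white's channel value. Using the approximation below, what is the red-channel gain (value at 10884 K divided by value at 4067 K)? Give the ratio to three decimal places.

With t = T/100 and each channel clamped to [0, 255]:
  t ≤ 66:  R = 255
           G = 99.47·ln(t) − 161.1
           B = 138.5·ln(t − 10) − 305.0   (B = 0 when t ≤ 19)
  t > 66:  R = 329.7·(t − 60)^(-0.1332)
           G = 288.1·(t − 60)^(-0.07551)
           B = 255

0.770

At 4067 K (t = 40.67):
  R = 255 by definition for t ≤ 66.
At 10884 K (t = 108.84):
  R = 329.7·(108.84 − 60)^(-0.1332) = 329.7·48.84^(-0.1332) = 329.7·0.59574 = 196.415.
Gain = 196.415 / 255.000 = 0.7703 → 0.770.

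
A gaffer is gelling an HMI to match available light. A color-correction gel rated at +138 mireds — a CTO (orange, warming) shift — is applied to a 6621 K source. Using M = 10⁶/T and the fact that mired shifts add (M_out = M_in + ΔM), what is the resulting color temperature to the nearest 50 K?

M_in = 10⁶/6621 = 151.03 mireds.
M_out = 151.03 + (+138) = 289.03 mireds.
T_out = 10⁶/289.03 = 3459.8 K → 3450 K.

3450 K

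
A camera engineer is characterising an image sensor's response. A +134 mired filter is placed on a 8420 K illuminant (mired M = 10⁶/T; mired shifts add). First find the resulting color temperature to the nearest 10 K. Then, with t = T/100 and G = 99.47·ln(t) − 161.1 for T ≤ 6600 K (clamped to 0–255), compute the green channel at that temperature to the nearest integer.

205

M_in = 10⁶/8420 = 118.76; M_out = 118.76 + (+134) = 252.76.
T_out = 10⁶/252.76 = 3956.2 K → 3960 K; t = 39.6.
G = 99.47·ln 39.6 − 161.1 = 99.47·3.6788 − 161.1 = 204.833.
Rounded: 205.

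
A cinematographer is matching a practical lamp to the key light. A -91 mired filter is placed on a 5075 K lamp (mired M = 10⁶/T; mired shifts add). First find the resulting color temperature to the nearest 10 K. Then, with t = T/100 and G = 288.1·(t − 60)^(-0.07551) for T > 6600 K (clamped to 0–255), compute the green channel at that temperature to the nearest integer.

M_in = 10⁶/5075 = 197.04; M_out = 197.04 + (-91) = 106.04.
T_out = 10⁶/106.04 = 9430.0 K → 9430 K; t = 94.3.
G = 288.1·(94.3 − 60)^(-0.07551) = 288.1·34.3^(-0.07551) = 288.1·0.76572 = 220.604.
Rounded: 221.

221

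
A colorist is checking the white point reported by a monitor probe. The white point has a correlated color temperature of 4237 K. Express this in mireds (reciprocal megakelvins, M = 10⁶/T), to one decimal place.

236.0 mireds

M = 10⁶ / 4237 = 236.016 → 236.0 mireds.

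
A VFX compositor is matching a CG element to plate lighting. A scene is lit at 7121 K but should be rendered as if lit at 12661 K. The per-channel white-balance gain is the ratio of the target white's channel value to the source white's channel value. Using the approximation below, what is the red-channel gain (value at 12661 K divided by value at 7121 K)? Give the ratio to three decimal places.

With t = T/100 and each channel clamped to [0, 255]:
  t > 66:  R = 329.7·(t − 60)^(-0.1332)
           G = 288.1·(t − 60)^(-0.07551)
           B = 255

0.789

At 7121 K (t = 71.21):
  R = 329.7·(71.21 − 60)^(-0.1332) = 329.7·11.21^(-0.1332) = 329.7·0.72476 = 238.952.
At 12661 K (t = 126.61):
  R = 329.7·(126.61 − 60)^(-0.1332) = 329.7·66.61^(-0.1332) = 329.7·0.57162 = 188.462.
Gain = 188.462 / 238.952 = 0.7887 → 0.789.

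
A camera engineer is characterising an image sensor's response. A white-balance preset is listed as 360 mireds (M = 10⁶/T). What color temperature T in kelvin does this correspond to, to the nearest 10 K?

2780 K

T = 10⁶ / 360 = 2777.78 K → 2780 K.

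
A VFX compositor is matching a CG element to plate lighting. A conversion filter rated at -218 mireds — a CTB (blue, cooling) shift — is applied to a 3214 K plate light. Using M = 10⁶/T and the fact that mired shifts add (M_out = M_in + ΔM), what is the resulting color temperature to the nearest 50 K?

10750 K

M_in = 10⁶/3214 = 311.14 mireds.
M_out = 311.14 + (-218) = 93.14 mireds.
T_out = 10⁶/93.14 = 10736.7 K → 10750 K.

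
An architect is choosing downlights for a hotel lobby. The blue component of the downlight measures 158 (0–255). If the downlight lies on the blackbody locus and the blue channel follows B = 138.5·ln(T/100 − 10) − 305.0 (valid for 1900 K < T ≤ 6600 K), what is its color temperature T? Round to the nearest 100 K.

3800 K

ln(t − 10) = (158 + 305.0) / 138.5 = 3.3430.
t − 10 = e^3.3430 = 28.303, so t = 38.303.
T = 100·t = 3830 K → 3800 K to the nearest 100 K.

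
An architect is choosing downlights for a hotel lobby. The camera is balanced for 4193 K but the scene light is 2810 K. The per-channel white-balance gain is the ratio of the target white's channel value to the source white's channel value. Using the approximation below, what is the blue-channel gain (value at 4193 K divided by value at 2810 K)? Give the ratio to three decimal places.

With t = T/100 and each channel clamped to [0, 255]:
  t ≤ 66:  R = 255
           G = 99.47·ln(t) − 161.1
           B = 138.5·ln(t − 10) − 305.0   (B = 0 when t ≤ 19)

At 2810 K (t = 28.1):
  B = 138.5·ln(28.1 − 10) − 305.0 = 138.5·ln 18.1 − 305.0 = 138.5·2.8959 − 305.0 = 96.084.
At 4193 K (t = 41.93):
  B = 138.5·ln(41.93 − 10) − 305.0 = 138.5·ln 31.93 − 305.0 = 138.5·3.4635 − 305.0 = 174.701.
Gain = 174.701 / 96.084 = 1.8182 → 1.818.

1.818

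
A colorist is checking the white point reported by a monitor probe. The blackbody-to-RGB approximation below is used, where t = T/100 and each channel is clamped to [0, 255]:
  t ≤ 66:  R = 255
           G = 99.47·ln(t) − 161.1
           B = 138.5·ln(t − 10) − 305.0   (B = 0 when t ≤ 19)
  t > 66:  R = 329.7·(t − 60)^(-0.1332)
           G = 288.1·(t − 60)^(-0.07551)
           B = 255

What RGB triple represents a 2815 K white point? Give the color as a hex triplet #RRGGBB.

#FFAB60

t = 2815/100 = 28.15; the t ≤ 66 branch applies.
R = 255 by definition for t ≤ 66.
G = 99.47·ln 28.15 − 161.1 = 99.47·3.3375 − 161.1 = 170.886.
B = 138.5·ln(28.15 − 10) − 305.0 = 138.5·ln 18.15 − 305.0 = 138.5·2.8987 − 305.0 = 96.466.
Rounded: (255, 171, 96).
In hex: #FFAB60.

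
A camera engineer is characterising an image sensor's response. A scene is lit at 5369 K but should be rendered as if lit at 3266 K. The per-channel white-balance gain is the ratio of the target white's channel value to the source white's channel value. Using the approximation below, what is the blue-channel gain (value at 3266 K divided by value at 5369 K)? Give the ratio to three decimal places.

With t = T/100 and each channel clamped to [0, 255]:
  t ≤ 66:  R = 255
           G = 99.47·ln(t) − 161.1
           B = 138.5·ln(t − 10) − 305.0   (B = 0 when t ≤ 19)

0.583

At 5369 K (t = 53.69):
  B = 138.5·ln(53.69 − 10) − 305.0 = 138.5·ln 43.69 − 305.0 = 138.5·3.7771 − 305.0 = 218.131.
At 3266 K (t = 32.66):
  B = 138.5·ln(32.66 − 10) − 305.0 = 138.5·ln 22.66 − 305.0 = 138.5·3.1206 − 305.0 = 127.203.
Gain = 127.203 / 218.131 = 0.5832 → 0.583.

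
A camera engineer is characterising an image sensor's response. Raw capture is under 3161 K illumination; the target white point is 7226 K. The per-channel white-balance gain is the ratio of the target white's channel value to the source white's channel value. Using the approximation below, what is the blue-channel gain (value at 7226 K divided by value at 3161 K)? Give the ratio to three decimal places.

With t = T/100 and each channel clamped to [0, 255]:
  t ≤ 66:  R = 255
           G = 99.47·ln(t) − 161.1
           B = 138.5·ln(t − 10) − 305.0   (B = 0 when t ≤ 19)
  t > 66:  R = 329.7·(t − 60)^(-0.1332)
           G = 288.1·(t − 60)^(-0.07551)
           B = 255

At 3161 K (t = 31.61):
  B = 138.5·ln(31.61 − 10) − 305.0 = 138.5·ln 21.61 − 305.0 = 138.5·3.0732 − 305.0 = 120.632.
At 7226 K (t = 72.26):
  B = 255 by definition for t > 66.
Gain = 255.000 / 120.632 = 2.1139 → 2.114.

2.114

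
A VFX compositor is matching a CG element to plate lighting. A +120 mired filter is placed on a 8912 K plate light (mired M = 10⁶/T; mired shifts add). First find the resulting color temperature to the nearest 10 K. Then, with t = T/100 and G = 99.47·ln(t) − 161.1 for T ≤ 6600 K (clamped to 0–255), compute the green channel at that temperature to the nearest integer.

213

M_in = 10⁶/8912 = 112.21; M_out = 112.21 + (+120) = 232.21.
T_out = 10⁶/232.21 = 4306.5 K → 4310 K; t = 43.1.
G = 99.47·ln 43.1 − 161.1 = 99.47·3.7635 − 161.1 = 213.258.
Rounded: 213.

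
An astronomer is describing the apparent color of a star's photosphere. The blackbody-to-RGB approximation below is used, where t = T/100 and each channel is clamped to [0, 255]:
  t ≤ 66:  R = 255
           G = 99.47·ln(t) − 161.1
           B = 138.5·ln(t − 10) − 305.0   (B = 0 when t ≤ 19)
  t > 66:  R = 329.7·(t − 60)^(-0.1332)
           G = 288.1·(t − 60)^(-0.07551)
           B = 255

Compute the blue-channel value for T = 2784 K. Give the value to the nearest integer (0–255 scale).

t = 2784/100 = 27.84; the t ≤ 66 branch applies.
B = 138.5·ln(27.84 − 10) − 305.0 = 138.5·ln 17.84 − 305.0 = 138.5·2.8814 − 305.0 = 94.080.
Rounded: 94.

94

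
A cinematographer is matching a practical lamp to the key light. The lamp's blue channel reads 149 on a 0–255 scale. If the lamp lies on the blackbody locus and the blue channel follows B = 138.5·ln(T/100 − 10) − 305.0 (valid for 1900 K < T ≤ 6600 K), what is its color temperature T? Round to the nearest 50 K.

3650 K

ln(t − 10) = (149 + 305.0) / 138.5 = 3.2780.
t − 10 = e^3.2780 = 26.522, so t = 36.522.
T = 100·t = 3652 K → 3650 K to the nearest 50 K.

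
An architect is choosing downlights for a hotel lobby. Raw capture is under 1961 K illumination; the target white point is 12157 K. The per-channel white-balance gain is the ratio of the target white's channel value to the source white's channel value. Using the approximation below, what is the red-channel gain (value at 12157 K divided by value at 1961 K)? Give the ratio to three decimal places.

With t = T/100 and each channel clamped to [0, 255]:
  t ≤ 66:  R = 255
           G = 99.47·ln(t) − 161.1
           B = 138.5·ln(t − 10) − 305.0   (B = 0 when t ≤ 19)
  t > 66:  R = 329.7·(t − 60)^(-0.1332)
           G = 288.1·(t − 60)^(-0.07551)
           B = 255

At 1961 K (t = 19.61):
  R = 255 by definition for t ≤ 66.
At 12157 K (t = 121.57):
  R = 329.7·(121.57 − 60)^(-0.1332) = 329.7·61.57^(-0.1332) = 329.7·0.57764 = 190.447.
Gain = 190.447 / 255.000 = 0.7469 → 0.747.

0.747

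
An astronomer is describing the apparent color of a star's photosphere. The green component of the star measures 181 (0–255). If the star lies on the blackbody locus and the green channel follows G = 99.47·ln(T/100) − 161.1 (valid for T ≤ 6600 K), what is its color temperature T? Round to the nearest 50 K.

ln t = (181 + 161.1) / 99.47 = 3.4392.
t = e^3.4392 = 31.163.
T = 100·t = 3116 K → 3100 K to the nearest 50 K.

3100 K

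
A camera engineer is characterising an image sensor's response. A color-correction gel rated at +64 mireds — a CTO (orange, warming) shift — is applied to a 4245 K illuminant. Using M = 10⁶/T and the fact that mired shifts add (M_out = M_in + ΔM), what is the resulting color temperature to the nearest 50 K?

3350 K

M_in = 10⁶/4245 = 235.57 mireds.
M_out = 235.57 + (+64) = 299.57 mireds.
T_out = 10⁶/299.57 = 3338.1 K → 3350 K.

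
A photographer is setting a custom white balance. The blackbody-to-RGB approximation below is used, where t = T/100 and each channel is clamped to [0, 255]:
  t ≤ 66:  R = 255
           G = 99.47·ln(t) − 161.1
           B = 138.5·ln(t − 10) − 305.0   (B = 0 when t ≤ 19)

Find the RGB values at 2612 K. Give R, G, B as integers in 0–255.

t = 2612/100 = 26.12; the t ≤ 66 branch applies.
R = 255 by definition for t ≤ 66.
G = 99.47·ln 26.12 − 161.1 = 99.47·3.2627 − 161.1 = 163.441.
B = 138.5·ln(26.12 − 10) − 305.0 = 138.5·ln 16.12 − 305.0 = 138.5·2.7801 − 305.0 = 80.038.
Rounded: (255, 163, 80).

R=255, G=163, B=80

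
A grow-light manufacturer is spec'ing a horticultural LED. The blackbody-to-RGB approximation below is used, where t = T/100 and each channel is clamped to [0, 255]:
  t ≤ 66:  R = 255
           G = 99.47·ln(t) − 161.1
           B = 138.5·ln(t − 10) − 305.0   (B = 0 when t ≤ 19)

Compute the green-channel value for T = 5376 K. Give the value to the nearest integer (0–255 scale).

t = 5376/100 = 53.76; the t ≤ 66 branch applies.
G = 99.47·ln 53.76 − 161.1 = 99.47·3.9845 − 161.1 = 235.241.
Rounded: 235.

235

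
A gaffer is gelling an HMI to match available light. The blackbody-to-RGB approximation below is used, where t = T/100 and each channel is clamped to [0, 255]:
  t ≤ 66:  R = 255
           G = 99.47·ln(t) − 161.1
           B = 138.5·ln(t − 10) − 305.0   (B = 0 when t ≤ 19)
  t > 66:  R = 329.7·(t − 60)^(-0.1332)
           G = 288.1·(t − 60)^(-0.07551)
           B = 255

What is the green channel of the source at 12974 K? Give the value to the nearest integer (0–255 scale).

t = 12974/100 = 129.74; the t > 66 branch applies.
G = 288.1·(129.74 − 60)^(-0.07551) = 288.1·69.74^(-0.07551) = 288.1·0.72577 = 209.094.
Rounded: 209.

209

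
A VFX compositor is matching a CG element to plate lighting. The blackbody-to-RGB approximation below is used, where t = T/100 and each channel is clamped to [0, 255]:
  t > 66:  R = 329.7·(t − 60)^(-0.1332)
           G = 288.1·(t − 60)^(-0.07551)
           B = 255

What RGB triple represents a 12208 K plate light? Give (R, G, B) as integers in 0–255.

(190, 211, 255)

t = 12208/100 = 122.08; the t > 66 branch applies.
R = 329.7·(122.08 − 60)^(-0.1332) = 329.7·62.08^(-0.1332) = 329.7·0.57700 = 190.238.
G = 288.1·(122.08 − 60)^(-0.07551) = 288.1·62.08^(-0.07551) = 288.1·0.73217 = 210.939.
B = 255 by definition for t > 66.
Rounded: (190, 211, 255).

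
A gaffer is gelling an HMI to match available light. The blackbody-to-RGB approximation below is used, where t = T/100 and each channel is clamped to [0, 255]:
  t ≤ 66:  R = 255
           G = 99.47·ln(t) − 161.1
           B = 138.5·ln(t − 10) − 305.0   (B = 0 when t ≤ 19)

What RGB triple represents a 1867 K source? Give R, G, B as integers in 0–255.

R=255, G=130, B=0

t = 1867/100 = 18.67; the t ≤ 66 branch applies.
R = 255 by definition for t ≤ 66.
G = 99.47·ln 18.67 − 161.1 = 99.47·2.9269 − 161.1 = 130.041.
t = 18.67 ≤ 19, so B = 0.
Rounded: (255, 130, 0).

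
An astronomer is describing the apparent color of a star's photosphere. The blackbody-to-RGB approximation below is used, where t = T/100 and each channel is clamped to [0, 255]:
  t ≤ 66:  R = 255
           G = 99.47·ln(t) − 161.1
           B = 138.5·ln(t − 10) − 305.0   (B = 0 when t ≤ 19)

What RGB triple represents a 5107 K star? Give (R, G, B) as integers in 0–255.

t = 5107/100 = 51.07; the t ≤ 66 branch applies.
R = 255 by definition for t ≤ 66.
G = 99.47·ln 51.07 − 161.1 = 99.47·3.9332 − 161.1 = 230.135.
B = 138.5·ln(51.07 − 10) − 305.0 = 138.5·ln 41.07 − 305.0 = 138.5·3.7153 − 305.0 = 209.566.
Rounded: (255, 230, 210).

(255, 230, 210)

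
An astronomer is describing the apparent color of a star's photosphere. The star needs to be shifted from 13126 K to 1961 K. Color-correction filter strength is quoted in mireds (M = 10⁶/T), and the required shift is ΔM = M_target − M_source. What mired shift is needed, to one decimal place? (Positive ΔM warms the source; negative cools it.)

+433.8 mireds

M_source = 10⁶/13126 = 76.185; M_target = 10⁶/1961 = 509.944.
ΔM = 509.944 − 76.185 = 433.759 → +433.8 mireds, a warming shift.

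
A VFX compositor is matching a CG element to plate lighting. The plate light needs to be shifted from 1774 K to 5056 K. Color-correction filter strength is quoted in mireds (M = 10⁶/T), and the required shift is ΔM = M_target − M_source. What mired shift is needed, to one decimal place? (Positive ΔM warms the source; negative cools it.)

M_source = 10⁶/1774 = 563.698; M_target = 10⁶/5056 = 197.785.
ΔM = 197.785 − 563.698 = -365.913 → -365.9 mireds, a cooling shift.

-365.9 mireds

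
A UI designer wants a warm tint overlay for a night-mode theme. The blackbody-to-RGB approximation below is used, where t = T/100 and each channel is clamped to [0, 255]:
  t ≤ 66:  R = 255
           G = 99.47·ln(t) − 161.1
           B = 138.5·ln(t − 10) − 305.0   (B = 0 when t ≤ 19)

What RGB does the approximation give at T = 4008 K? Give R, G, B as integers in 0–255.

t = 4008/100 = 40.08; the t ≤ 66 branch applies.
R = 255 by definition for t ≤ 66.
G = 99.47·ln 40.08 − 161.1 = 99.47·3.6909 − 161.1 = 206.032.
B = 138.5·ln(40.08 − 10) − 305.0 = 138.5·ln 30.08 − 305.0 = 138.5·3.4039 − 305.0 = 166.435.
Rounded: (255, 206, 166).

R=255, G=206, B=166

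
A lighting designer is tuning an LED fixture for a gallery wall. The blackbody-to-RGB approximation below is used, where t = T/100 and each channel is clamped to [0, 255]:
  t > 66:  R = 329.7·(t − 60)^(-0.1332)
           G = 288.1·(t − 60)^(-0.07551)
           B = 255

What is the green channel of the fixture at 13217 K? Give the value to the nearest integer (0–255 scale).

209

t = 13217/100 = 132.17; the t > 66 branch applies.
G = 288.1·(132.17 − 60)^(-0.07551) = 288.1·72.17^(-0.07551) = 288.1·0.72389 = 208.554.
Rounded: 209.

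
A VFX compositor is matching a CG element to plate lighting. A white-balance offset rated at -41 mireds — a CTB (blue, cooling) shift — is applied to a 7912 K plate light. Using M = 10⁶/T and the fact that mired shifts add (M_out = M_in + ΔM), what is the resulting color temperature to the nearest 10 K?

11710 K

M_in = 10⁶/7912 = 126.39 mireds.
M_out = 126.39 + (-41) = 85.39 mireds.
T_out = 10⁶/85.39 = 11710.9 K → 11710 K.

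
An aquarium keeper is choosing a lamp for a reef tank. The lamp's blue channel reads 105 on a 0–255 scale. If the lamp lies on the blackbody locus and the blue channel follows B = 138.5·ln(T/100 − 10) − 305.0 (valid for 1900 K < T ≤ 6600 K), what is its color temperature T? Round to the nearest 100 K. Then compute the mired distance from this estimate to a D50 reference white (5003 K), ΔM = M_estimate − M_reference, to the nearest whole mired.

ln(t − 10) = (105 + 305.0) / 138.5 = 2.9603.
t − 10 = e^2.9603 = 19.304, so t = 29.304.
T = 100·t = 2930 K → 2900 K to the nearest 100 K.
M_estimate = 10⁶/2900 = 344.83; M_reference = 10⁶/5003 = 199.88.
ΔM = 344.83 − 199.88 = 144.95 → +145 mireds.

+145 mireds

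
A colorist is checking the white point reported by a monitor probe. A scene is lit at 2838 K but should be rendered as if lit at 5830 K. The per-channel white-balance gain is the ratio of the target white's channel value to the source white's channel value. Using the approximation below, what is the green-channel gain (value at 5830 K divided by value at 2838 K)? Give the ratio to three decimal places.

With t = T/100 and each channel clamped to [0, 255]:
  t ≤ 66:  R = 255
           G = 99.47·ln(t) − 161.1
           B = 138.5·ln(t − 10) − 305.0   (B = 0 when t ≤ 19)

1.417

At 2838 K (t = 28.38):
  G = 99.47·ln 28.38 − 161.1 = 99.47·3.3457 − 161.1 = 171.695.
At 5830 K (t = 58.3):
  G = 99.47·ln 58.3 − 161.1 = 99.47·4.0656 − 161.1 = 243.305.
Gain = 243.305 / 171.695 = 1.4171 → 1.417.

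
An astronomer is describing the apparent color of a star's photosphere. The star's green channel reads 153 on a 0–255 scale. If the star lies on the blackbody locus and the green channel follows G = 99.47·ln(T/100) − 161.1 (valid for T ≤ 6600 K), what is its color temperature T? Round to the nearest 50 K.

ln t = (153 + 161.1) / 99.47 = 3.1577.
t = e^3.1577 = 23.517.
T = 100·t = 2352 K → 2350 K to the nearest 50 K.

2350 K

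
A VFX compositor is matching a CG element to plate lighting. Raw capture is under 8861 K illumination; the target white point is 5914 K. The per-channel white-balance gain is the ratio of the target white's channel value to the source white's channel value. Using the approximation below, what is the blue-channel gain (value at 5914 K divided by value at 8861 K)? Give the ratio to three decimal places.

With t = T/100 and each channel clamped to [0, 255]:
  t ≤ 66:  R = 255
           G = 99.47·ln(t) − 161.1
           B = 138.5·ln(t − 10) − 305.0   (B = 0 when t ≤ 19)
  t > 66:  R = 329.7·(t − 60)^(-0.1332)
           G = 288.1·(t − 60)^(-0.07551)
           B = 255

0.919

At 8861 K (t = 88.61):
  B = 255 by definition for t > 66.
At 5914 K (t = 59.14):
  B = 138.5·ln(59.14 − 10) − 305.0 = 138.5·ln 49.14 − 305.0 = 138.5·3.8947 − 305.0 = 234.412.
Gain = 234.412 / 255.000 = 0.9193 → 0.919.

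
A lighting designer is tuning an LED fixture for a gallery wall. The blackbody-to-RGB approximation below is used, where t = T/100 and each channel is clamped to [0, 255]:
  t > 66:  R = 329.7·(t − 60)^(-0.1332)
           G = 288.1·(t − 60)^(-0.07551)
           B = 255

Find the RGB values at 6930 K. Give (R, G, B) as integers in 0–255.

t = 6930/100 = 69.3; the t > 66 branch applies.
R = 329.7·(69.3 − 60)^(-0.1332) = 329.7·9.3^(-0.1332) = 329.7·0.74302 = 244.972.
G = 288.1·(69.3 − 60)^(-0.07551) = 288.1·9.3^(-0.07551) = 288.1·0.84503 = 243.452.
B = 255 by definition for t > 66.
Rounded: (245, 243, 255).

(245, 243, 255)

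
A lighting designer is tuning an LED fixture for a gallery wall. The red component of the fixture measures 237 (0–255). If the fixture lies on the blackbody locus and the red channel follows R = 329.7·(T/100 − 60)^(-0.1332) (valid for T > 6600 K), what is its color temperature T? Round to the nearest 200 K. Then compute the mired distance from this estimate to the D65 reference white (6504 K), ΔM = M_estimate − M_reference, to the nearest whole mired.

-15 mireds

(t − 60)^(-0.1332) = 237/329.7 = 0.71884.
t − 60 = 0.71884^(1/-0.1332) = 0.71884^(-7.508) = 11.922, so t = 71.922.
T = 100·t = 7192 K → 7200 K to the nearest 200 K.
M_estimate = 10⁶/7200 = 138.89; M_reference = 10⁶/6504 = 153.75.
ΔM = 138.89 − 153.75 = -14.86 → -15 mireds.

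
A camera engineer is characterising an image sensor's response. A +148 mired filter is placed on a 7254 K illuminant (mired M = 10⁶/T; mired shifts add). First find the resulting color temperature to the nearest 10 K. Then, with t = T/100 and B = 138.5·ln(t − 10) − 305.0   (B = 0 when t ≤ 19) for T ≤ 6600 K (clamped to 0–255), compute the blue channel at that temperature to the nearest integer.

M_in = 10⁶/7254 = 137.85; M_out = 137.85 + (+148) = 285.85.
T_out = 10⁶/285.85 = 3498.3 K → 3500 K; t = 35.
B = 138.5·ln(35 − 10) − 305.0 = 138.5·ln 25 − 305.0 = 138.5·3.2189 − 305.0 = 140.814.
Rounded: 141.

141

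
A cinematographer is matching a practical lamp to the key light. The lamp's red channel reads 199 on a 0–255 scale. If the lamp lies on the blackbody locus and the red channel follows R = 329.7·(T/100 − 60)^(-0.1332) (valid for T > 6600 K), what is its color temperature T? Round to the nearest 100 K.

(t − 60)^(-0.1332) = 199/329.7 = 0.60358.
t − 60 = 0.60358^(1/-0.1332) = 0.60358^(-7.508) = 44.273, so t = 104.273.
T = 100·t = 10427 K → 10400 K to the nearest 100 K.

10400 K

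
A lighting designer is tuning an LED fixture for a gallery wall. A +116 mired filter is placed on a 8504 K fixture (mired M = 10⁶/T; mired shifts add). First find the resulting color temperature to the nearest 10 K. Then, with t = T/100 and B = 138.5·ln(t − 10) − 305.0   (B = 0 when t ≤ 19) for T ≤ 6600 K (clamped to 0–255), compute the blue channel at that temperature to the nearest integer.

178

M_in = 10⁶/8504 = 117.59; M_out = 117.59 + (+116) = 233.59.
T_out = 10⁶/233.59 = 4281.0 K → 4280 K; t = 42.8.
B = 138.5·ln(42.8 − 10) − 305.0 = 138.5·ln 32.8 − 305.0 = 138.5·3.4904 − 305.0 = 178.424.
Rounded: 178.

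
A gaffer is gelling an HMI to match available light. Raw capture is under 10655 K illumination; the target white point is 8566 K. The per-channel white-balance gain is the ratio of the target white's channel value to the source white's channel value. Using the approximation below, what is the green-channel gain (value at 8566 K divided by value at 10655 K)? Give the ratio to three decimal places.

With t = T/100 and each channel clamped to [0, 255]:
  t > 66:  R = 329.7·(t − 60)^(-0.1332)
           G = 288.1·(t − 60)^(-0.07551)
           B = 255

At 10655 K (t = 106.55):
  G = 288.1·(106.55 − 60)^(-0.07551) = 288.1·46.55^(-0.07551) = 288.1·0.74826 = 215.575.
At 8566 K (t = 85.66):
  G = 288.1·(85.66 − 60)^(-0.07551) = 288.1·25.66^(-0.07551) = 288.1·0.78269 = 225.492.
Gain = 225.492 / 215.575 = 1.0460 → 1.046.

1.046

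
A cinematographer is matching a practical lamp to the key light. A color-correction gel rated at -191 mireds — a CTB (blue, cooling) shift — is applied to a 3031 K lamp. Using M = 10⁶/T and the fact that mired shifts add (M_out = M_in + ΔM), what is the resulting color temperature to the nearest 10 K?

7200 K

M_in = 10⁶/3031 = 329.92 mireds.
M_out = 329.92 + (-191) = 138.92 mireds.
T_out = 10⁶/138.92 = 7198.2 K → 7200 K.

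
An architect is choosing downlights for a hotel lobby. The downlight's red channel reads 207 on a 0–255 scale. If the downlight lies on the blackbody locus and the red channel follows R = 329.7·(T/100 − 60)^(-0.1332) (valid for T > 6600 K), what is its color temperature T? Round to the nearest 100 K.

9300 K

(t − 60)^(-0.1332) = 207/329.7 = 0.62784.
t − 60 = 0.62784^(1/-0.1332) = 0.62784^(-7.508) = 32.933, so t = 92.933.
T = 100·t = 9293 K → 9300 K to the nearest 100 K.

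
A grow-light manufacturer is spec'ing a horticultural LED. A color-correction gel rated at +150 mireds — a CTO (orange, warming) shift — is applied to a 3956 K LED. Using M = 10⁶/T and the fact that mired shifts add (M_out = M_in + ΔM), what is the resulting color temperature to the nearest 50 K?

M_in = 10⁶/3956 = 252.78 mireds.
M_out = 252.78 + (+150) = 402.78 mireds.
T_out = 10⁶/402.78 = 2482.7 K → 2500 K.

2500 K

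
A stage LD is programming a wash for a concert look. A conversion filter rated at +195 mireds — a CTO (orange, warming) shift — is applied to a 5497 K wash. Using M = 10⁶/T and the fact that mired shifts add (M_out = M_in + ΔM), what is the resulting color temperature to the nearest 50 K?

M_in = 10⁶/5497 = 181.92 mireds.
M_out = 181.92 + (+195) = 376.92 mireds.
T_out = 10⁶/376.92 = 2653.1 K → 2650 K.

2650 K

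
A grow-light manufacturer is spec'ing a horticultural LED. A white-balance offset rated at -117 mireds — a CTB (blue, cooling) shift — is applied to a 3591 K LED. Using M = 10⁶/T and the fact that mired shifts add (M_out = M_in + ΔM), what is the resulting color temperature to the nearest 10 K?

6190 K

M_in = 10⁶/3591 = 278.47 mireds.
M_out = 278.47 + (-117) = 161.47 mireds.
T_out = 10⁶/161.47 = 6192.9 K → 6190 K.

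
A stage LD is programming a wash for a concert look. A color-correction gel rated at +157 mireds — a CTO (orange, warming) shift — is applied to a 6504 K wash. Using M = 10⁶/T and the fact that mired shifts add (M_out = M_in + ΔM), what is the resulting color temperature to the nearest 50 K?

3200 K

M_in = 10⁶/6504 = 153.75 mireds.
M_out = 153.75 + (+157) = 310.75 mireds.
T_out = 10⁶/310.75 = 3218.0 K → 3200 K.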